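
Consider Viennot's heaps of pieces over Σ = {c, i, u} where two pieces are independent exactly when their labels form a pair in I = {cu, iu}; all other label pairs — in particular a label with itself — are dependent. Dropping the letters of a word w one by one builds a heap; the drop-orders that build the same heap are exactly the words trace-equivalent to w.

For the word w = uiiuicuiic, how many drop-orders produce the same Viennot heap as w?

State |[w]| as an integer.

120

#0=u has no predecessor
#1=i has no predecessor
#2=i depends on [1:i]
#3=u depends on [0:u]
#4=i depends on [2:i]
#5=c depends on [4:i]
#6=u depends on [3:u]
#7=i depends on [5:c]
#8=i depends on [7:i]
#9=c depends on [8:i]
sources: [0:u, 1:i]
N(rest) = Σ N(rest − s) over sources s of rest; N(one piece) = 1:
  size 1 → [6]=1  [9]=1
  size 2 → [3,6]=1  [6,9]=2  [8,9]=1
  size 3 → [0,3,6]=1  [3,6,9]=3  [6,8,9]=3  [7,8,9]=1
  size 4 → [0,3,6,9]=4  [3,6,8,9]=6  [5,7,8,9]=1  [6,7,8,9]=4
  size 5 → [0,3,6,8,9]=10  [3,6,7,8,9]=10  [4,5,7,8,9]=1  [5,6,7,8,9]=5
  size 6 → [0,3,6,7,8,9]=20  [2,4,5,7,8,9]=1  [3,5,6,7,8,9]=15  [4,5,6,7,8,9]=6
  size 7 → [0,3,5,6,7,8,9]=35  [1,2,4,5,7,8,9]=1  [2,4,5,6,7,8,9]=7  [3,4,5,6,7,8,9]=21
  size 8 → [0,3,4,5,6,7,8,9]=56  [1,2,4,5,6,7,8,9]=8  [2,3,4,5,6,7,8,9]=28
  first=0(u) contributes 36
  first=1(i) contributes 84
|[w]| = 120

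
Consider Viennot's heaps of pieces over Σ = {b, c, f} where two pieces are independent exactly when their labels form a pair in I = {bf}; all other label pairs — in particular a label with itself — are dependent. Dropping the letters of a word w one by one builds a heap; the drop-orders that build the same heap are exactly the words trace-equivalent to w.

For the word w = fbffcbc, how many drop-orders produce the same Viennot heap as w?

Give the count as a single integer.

drop 0:f onto floor
drop 1:b onto floor
drop 2:f onto {0:f}
drop 3:f onto {2:f}
drop 4:c onto {1:b, 3:f}
drop 5:b onto {4:c}
drop 6:c onto {5:b}
ground layer = {0:f, 1:b}
drop-orders for the pieces not yet dropped (sum over which currently-grounded one goes next):
  1 to go: {6} 1
  2 to go: {5,6} 1
  3 to go: {4,5,6} 1
  4 to go: {1,4,5,6} 1  {3,4,5,6} 1
  5 to go: {1,3,4,5,6} 2  {2,3,4,5,6} 1
  if 0:f drops first: 3 orders
  if 1:b drops first: 1 orders
heap linearizations: 4

4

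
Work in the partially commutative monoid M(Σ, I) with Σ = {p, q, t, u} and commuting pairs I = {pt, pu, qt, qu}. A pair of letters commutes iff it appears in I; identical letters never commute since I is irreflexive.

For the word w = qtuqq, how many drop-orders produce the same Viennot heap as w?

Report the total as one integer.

#0=q has no predecessor
#1=t has no predecessor
#2=u depends on [1:t]
#3=q depends on [0:q]
#4=q depends on [3:q]
sources: [0:q, 1:t]
N(rest) = Σ N(rest − s) over sources s of rest; N(one piece) = 1:
  size 1 → [2]=1  [4]=1
  size 2 → [1,2]=1  [2,4]=2  [3,4]=1
  size 3 → [0,3,4]=1  [1,2,4]=3  [2,3,4]=3
  first=0(q) contributes 6
  first=1(t) contributes 4
|[w]| = 10

10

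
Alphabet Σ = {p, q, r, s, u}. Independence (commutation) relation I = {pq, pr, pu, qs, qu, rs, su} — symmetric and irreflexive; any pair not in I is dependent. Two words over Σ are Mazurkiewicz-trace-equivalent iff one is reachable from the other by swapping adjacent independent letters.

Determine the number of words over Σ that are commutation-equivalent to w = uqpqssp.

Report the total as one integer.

0(u) covers ∅
1(q) covers ∅
2(p) covers ∅
3(q) covers 1:q
4(s) covers 2:p
5(s) covers 4:s
6(p) covers 5:s
floor of heap: 0:u, 1:q, 2:p
completions by unplaced set U, small U first (add the entries for U minus each lowest piece of U):
  |U|=1: {0}:1  {3}:1  {6}:1
  |U|=2: {0,3}:2  {0,6}:2  {1,3}:1  {3,6}:2  {5,6}:1
  |U|=3: {0,1,3}:3  {0,3,6}:6  {0,5,6}:3  {1,3,6}:3  {3,5,6}:3  {4,5,6}:1
  |U|=4: {0,1,3,6}:12  {0,3,5,6}:12  {0,4,5,6}:4  {1,3,5,6}:6  {2,4,5,6}:1  {3,4,5,6}:4
  |U|=5: {0,1,3,5,6}:30  {0,2,4,5,6}:5  {0,3,4,5,6}:20  {1,3,4,5,6}:10  {2,3,4,5,6}:5
  start at 0(u): 15
  start at 1(q): 30
  start at 2(p): 60
sum over floor = 105

105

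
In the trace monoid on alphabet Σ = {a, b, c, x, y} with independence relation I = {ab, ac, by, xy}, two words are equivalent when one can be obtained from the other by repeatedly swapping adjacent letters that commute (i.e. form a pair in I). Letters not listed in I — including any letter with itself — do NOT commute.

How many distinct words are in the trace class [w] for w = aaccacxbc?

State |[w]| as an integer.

#0=a has no predecessor
#1=a depends on [0:a]
#2=c has no predecessor
#3=c depends on [2:c]
#4=a depends on [1:a]
#5=c depends on [3:c]
#6=x depends on [4:a, 5:c]
#7=b depends on [6:x]
#8=c depends on [7:b]
sources: [0:a, 2:c]
N(rest) = Σ N(rest − s) over sources s of rest; N(one piece) = 1:
  size 1 → [8]=1
  size 2 → [7,8]=1
  size 3 → [6,7,8]=1
  size 4 → [4,6,7,8]=1  [5,6,7,8]=1
  size 5 → [1,4,6,7,8]=1  [3,5,6,7,8]=1  [4,5,6,7,8]=2
  size 6 → [0,1,4,6,7,8]=1  [1,4,5,6,7,8]=3  [2,3,5,6,7,8]=1  [3,4,5,6,7,8]=3
  size 7 → [0,1,4,5,6,7,8]=4  [1,3,4,5,6,7,8]=6  [2,3,4,5,6,7,8]=4
  first=0(a) contributes 10
  first=2(c) contributes 10
|[w]| = 20

20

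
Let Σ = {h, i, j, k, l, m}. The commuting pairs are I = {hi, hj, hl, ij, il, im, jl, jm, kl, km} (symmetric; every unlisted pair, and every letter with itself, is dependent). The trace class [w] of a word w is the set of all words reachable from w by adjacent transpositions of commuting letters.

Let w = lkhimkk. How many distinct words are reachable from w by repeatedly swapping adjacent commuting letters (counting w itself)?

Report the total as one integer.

33

piece 0:l — minimal
piece 1:k — minimal
piece 2:h rests on {1:k}
piece 3:i rests on {1:k}
piece 4:m rests on {0:l, 2:h}
piece 5:k rests on {2:h, 3:i}
piece 6:k rests on {5:k}
minimal pieces: {0:l, 1:k}
ways to finish when only these pieces remain (= sum over removing one remaining piece with nothing left below it):
  1 left: {4}→1  {6}→1
  2 left: {0,4}→1  {4,6}→2  {5,6}→1
  3 left: {0,4,6}→3  {3,5,6}→1  {4,5,6}→3
  4 left: {0,4,5,6}→6  {2,4,5,6}→3  {3,4,5,6}→4
  5 left: {0,2,4,5,6}→9  {0,3,4,5,6}→10  {2,3,4,5,6}→7
  placing 0:l first → 7 extensions
  placing 1:k first → 26 extensions
total linear extensions = 33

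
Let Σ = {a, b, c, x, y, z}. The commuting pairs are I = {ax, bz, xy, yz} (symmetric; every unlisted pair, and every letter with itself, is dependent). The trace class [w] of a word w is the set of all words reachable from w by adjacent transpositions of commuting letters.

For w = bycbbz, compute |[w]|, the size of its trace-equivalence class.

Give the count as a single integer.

3

0(b) covers ∅
1(y) covers 0:b
2(c) covers 1:y
3(b) covers 2:c
4(b) covers 3:b
5(z) covers 2:c
floor of heap: 0:b
completions by unplaced set U, small U first (add the entries for U minus each lowest piece of U):
  |U|=1: {4}:1  {5}:1
  |U|=2: {3,4}:1  {4,5}:2
  |U|=3: {3,4,5}:3
  |U|=4: {2,3,4,5}:3
  start at 0(b): 3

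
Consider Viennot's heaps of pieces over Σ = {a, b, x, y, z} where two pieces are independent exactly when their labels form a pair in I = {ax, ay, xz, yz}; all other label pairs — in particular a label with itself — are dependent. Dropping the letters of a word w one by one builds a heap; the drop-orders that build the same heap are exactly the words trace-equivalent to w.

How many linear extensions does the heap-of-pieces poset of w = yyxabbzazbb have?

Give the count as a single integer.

4

drop 0:y onto floor
drop 1:y onto {0:y}
drop 2:x onto {1:y}
drop 3:a onto floor
drop 4:b onto {2:x, 3:a}
drop 5:b onto {4:b}
drop 6:z onto {5:b}
drop 7:a onto {6:z}
drop 8:z onto {7:a}
drop 9:b onto {8:z}
drop 10:b onto {9:b}
ground layer = {0:y, 3:a}
drop-orders for the pieces not yet dropped (sum over which currently-grounded one goes next):
  1 to go: {10} 1
  2 to go: {9,10} 1
  3 to go: {8,9,10} 1
  4 to go: {7,8,9,10} 1
  5 to go: {6,7,8,9,10} 1
  6 to go: {5,6,7,8,9,10} 1
  7 to go: {4,5,6,7,8,9,10} 1
  8 to go: {2,4,5,6,7,8,9,10} 1  {3,4,5,6,7,8,9,10} 1
  9 to go: {1,2,4,5,6,7,8,9,10} 1  {2,3,4,5,6,7,8,9,10} 2
  if 0:y drops first: 3 orders
  if 3:a drops first: 1 orders
heap linearizations: 4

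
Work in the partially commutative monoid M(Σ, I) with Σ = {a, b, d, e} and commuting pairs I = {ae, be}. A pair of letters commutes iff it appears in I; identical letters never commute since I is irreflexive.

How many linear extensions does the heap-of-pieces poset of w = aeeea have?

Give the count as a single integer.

10

piece 0:a — minimal
piece 1:e — minimal
piece 2:e rests on {1:e}
piece 3:e rests on {2:e}
piece 4:a rests on {0:a}
minimal pieces: {0:a, 1:e}
ways to finish when only these pieces remain (= sum over removing one remaining piece with nothing left below it):
  1 left: {3}→1  {4}→1
  2 left: {0,4}→1  {2,3}→1  {3,4}→2
  3 left: {0,3,4}→3  {1,2,3}→1  {2,3,4}→3
  placing 0:a first → 4 extensions
  placing 1:e first → 6 extensions
total linear extensions = 10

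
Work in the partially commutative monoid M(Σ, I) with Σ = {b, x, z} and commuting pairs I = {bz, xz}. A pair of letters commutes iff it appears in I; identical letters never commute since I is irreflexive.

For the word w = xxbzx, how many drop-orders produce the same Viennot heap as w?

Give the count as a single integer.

#0=x has no predecessor
#1=x depends on [0:x]
#2=b depends on [1:x]
#3=z has no predecessor
#4=x depends on [2:b]
sources: [0:x, 3:z]
N(rest) = Σ N(rest − s) over sources s of rest; N(one piece) = 1:
  size 1 → [3]=1  [4]=1
  size 2 → [2,4]=1  [3,4]=2
  size 3 → [1,2,4]=1  [2,3,4]=3
  first=0(x) contributes 4
  first=3(z) contributes 1
|[w]| = 5

5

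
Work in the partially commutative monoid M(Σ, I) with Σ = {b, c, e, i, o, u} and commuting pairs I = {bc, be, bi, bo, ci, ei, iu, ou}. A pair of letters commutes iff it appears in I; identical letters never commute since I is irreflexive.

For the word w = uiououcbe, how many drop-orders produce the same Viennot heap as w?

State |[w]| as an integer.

0(u) covers ∅
1(i) covers ∅
2(o) covers 1:i
3(u) covers 0:u
4(o) covers 2:o
5(u) covers 3:u
6(c) covers 4:o, 5:u
7(b) covers 5:u
8(e) covers 6:c
floor of heap: 0:u, 1:i
completions by unplaced set U, small U first (add the entries for U minus each lowest piece of U):
  |U|=1: {7}:1  {8}:1
  |U|=2: {6,8}:1  {7,8}:2
  |U|=3: {4,6,8}:1  {6,7,8}:3
  |U|=4: {2,4,6,8}:1  {4,6,7,8}:4  {5,6,7,8}:3
  |U|=5: {1,2,4,6,8}:1  {2,4,6,7,8}:5  {3,5,6,7,8}:3  {4,5,6,7,8}:7
  |U|=6: {0,3,5,6,7,8}:3  {1,2,4,6,7,8}:6  {2,4,5,6,7,8}:12  {3,4,5,6,7,8}:10
  |U|=7: {0,3,4,5,6,7,8}:13  {1,2,4,5,6,7,8}:18  {2,3,4,5,6,7,8}:22
  start at 0(u): 40
  start at 1(i): 35
sum over floor = 75

75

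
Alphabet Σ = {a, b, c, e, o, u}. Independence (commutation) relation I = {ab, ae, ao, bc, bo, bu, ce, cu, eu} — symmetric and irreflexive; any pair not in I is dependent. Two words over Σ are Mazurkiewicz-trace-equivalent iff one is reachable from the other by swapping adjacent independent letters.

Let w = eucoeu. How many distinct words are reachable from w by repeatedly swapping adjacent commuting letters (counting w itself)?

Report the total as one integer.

12

#0=e has no predecessor
#1=u has no predecessor
#2=c has no predecessor
#3=o depends on [0:e, 1:u, 2:c]
#4=e depends on [3:o]
#5=u depends on [3:o]
sources: [0:e, 1:u, 2:c]
N(rest) = Σ N(rest − s) over sources s of rest; N(one piece) = 1:
  size 1 → [4]=1  [5]=1
  size 2 → [4,5]=2
  size 3 → [3,4,5]=2
  size 4 → [0,3,4,5]=2  [1,3,4,5]=2  [2,3,4,5]=2
  first=0(e) contributes 4
  first=1(u) contributes 4
  first=2(c) contributes 4
|[w]| = 12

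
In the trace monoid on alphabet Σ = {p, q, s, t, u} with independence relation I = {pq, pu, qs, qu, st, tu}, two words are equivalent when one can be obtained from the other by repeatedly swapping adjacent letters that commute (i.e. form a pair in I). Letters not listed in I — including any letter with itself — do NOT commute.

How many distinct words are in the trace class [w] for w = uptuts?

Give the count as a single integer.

19

0(u) covers ∅
1(p) covers ∅
2(t) covers 1:p
3(u) covers 0:u
4(t) covers 2:t
5(s) covers 1:p, 3:u
floor of heap: 0:u, 1:p
completions by unplaced set U, small U first (add the entries for U minus each lowest piece of U):
  |U|=1: {4}:1  {5}:1
  |U|=2: {2,4}:1  {3,5}:1  {4,5}:2
  |U|=3: {0,3,5}:1  {2,4,5}:3  {3,4,5}:3
  |U|=4: {0,3,4,5}:4  {1,2,4,5}:3  {2,3,4,5}:6
  start at 0(u): 9
  start at 1(p): 10
sum over floor = 19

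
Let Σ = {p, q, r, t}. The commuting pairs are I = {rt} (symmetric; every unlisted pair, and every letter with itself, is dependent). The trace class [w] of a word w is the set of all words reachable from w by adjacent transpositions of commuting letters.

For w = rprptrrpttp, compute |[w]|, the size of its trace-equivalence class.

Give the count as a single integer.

3

#0=r has no predecessor
#1=p depends on [0:r]
#2=r depends on [1:p]
#3=p depends on [2:r]
#4=t depends on [3:p]
#5=r depends on [3:p]
#6=r depends on [5:r]
#7=p depends on [4:t, 6:r]
#8=t depends on [7:p]
#9=t depends on [8:t]
#10=p depends on [9:t]
sources: [0:r]
N(rest) = Σ N(rest − s) over sources s of rest; N(one piece) = 1:
  size 1 → [10]=1
  size 2 → [9,10]=1
  size 3 → [8,9,10]=1
  size 4 → [7,8,9,10]=1
  size 5 → [4,7,8,9,10]=1  [6,7,8,9,10]=1
  size 6 → [4,6,7,8,9,10]=2  [5,6,7,8,9,10]=1
  size 7 → [4,5,6,7,8,9,10]=3
  size 8 → [3,4,5,6,7,8,9,10]=3
  size 9 → [2,3,4,5,6,7,8,9,10]=3
  first=0(r) contributes 3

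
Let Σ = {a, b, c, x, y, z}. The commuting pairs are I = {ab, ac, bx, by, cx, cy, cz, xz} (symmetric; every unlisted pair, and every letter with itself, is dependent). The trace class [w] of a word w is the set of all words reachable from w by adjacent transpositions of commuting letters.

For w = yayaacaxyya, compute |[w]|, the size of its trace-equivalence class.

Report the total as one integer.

11

0(y) covers ∅
1(a) covers 0:y
2(y) covers 1:a
3(a) covers 2:y
4(a) covers 3:a
5(c) covers ∅
6(a) covers 4:a
7(x) covers 6:a
8(y) covers 7:x
9(y) covers 8:y
10(a) covers 9:y
floor of heap: 0:y, 5:c
completions by unplaced set U, small U first (add the entries for U minus each lowest piece of U):
  |U|=1: {5}:1  {10}:1
  |U|=2: {5,10}:2  {9,10}:1
  |U|=3: {5,9,10}:3  {8,9,10}:1
  |U|=4: {5,8,9,10}:4  {7,8,9,10}:1
  |U|=5: {5,7,8,9,10}:5  {6,7,8,9,10}:1
  |U|=6: {4,6,7,8,9,10}:1  {5,6,7,8,9,10}:6
  |U|=7: {3,4,6,7,8,9,10}:1  {4,5,6,7,8,9,10}:7
  |U|=8: {2,3,4,6,7,8,9,10}:1  {3,4,5,6,7,8,9,10}:8
  |U|=9: {1,2,3,4,6,7,8,9,10}:1  {2,3,4,5,6,7,8,9,10}:9
  start at 0(y): 10
  start at 5(c): 1
sum over floor = 11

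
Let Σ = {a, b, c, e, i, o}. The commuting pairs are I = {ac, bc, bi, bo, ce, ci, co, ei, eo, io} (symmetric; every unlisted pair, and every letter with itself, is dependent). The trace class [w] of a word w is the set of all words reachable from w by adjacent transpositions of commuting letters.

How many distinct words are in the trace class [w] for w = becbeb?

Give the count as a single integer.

6

drop 0:b onto floor
drop 1:e onto {0:b}
drop 2:c onto floor
drop 3:b onto {1:e}
drop 4:e onto {3:b}
drop 5:b onto {4:e}
ground layer = {0:b, 2:c}
drop-orders for the pieces not yet dropped (sum over which currently-grounded one goes next):
  1 to go: {2} 1  {5} 1
  2 to go: {2,5} 2  {4,5} 1
  3 to go: {2,4,5} 3  {3,4,5} 1
  4 to go: {1,3,4,5} 1  {2,3,4,5} 4
  if 0:b drops first: 5 orders
  if 2:c drops first: 1 orders
heap linearizations: 6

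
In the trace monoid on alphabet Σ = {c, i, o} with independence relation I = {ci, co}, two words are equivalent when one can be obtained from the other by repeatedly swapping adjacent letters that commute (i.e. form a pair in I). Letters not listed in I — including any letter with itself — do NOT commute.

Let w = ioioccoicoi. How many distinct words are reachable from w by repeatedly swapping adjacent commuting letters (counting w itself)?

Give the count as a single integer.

165

drop 0:i onto floor
drop 1:o onto {0:i}
drop 2:i onto {1:o}
drop 3:o onto {2:i}
drop 4:c onto floor
drop 5:c onto {4:c}
drop 6:o onto {3:o}
drop 7:i onto {6:o}
drop 8:c onto {5:c}
drop 9:o onto {7:i}
drop 10:i onto {9:o}
ground layer = {0:i, 4:c}
drop-orders for the pieces not yet dropped (sum over which currently-grounded one goes next):
  1 to go: {8} 1  {10} 1
  2 to go: {5,8} 1  {8,10} 2  {9,10} 1
  3 to go: {4,5,8} 1  {5,8,10} 3  {7,9,10} 1  {8,9,10} 3
  4 to go: {4,5,8,10} 4  {5,8,9,10} 6  {6,7,9,10} 1  {7,8,9,10} 4
  5 to go: {3,6,7,9,10} 1  {4,5,8,9,10} 10  {5,7,8,9,10} 10  {6,7,8,9,10} 5
  6 to go: {2,3,6,7,9,10} 1  {3,6,7,8,9,10} 6  {4,5,7,8,9,10} 20  {5,6,7,8,9,10} 15
  7 to go: {1,2,3,6,7,9,10} 1  {2,3,6,7,8,9,10} 7  {3,5,6,7,8,9,10} 21  {4,5,6,7,8,9,10} 35
  8 to go: {0,1,2,3,6,7,9,10} 1  {1,2,3,6,7,8,9,10} 8  {2,3,5,6,7,8,9,10} 28  {3,4,5,6,7,8,9,10} 56
  9 to go: {0,1,2,3,6,7,8,9,10} 9  {1,2,3,5,6,7,8,9,10} 36  {2,3,4,5,6,7,8,9,10} 84
  if 0:i drops first: 120 orders
  if 4:c drops first: 45 orders
heap linearizations: 165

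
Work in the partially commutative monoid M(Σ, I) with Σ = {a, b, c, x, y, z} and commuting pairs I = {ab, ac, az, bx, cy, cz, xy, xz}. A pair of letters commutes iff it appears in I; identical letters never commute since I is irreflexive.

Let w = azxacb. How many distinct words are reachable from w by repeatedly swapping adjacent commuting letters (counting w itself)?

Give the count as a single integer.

drop 0:a onto floor
drop 1:z onto floor
drop 2:x onto {0:a}
drop 3:a onto {2:x}
drop 4:c onto {2:x}
drop 5:b onto {1:z, 4:c}
ground layer = {0:a, 1:z}
drop-orders for the pieces not yet dropped (sum over which currently-grounded one goes next):
  1 to go: {3} 1  {5} 1
  2 to go: {1,5} 1  {3,5} 2  {4,5} 1
  3 to go: {1,3,5} 3  {1,4,5} 2  {3,4,5} 3
  4 to go: {1,3,4,5} 8  {2,3,4,5} 3
  if 0:a drops first: 11 orders
  if 1:z drops first: 3 orders
heap linearizations: 14

14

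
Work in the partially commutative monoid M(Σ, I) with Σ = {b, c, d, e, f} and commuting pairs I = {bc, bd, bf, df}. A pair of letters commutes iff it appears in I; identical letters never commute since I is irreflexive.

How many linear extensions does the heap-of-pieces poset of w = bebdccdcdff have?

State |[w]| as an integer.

27

#0=b has no predecessor
#1=e depends on [0:b]
#2=b depends on [1:e]
#3=d depends on [1:e]
#4=c depends on [3:d]
#5=c depends on [4:c]
#6=d depends on [5:c]
#7=c depends on [6:d]
#8=d depends on [7:c]
#9=f depends on [7:c]
#10=f depends on [9:f]
sources: [0:b]
N(rest) = Σ N(rest − s) over sources s of rest; N(one piece) = 1:
  size 1 → [2]=1  [8]=1  [10]=1
  size 2 → [2,8]=2  [2,10]=2  [8,10]=2  [9,10]=1
  size 3 → [2,8,10]=6  [2,9,10]=3  [8,9,10]=3
  size 4 → [2,8,9,10]=12  [7,8,9,10]=3
  size 5 → [2,7,8,9,10]=15  [6,7,8,9,10]=3
  size 6 → [2,6,7,8,9,10]=18  [5,6,7,8,9,10]=3
  size 7 → [2,5,6,7,8,9,10]=21  [4,5,6,7,8,9,10]=3
  size 8 → [2,4,5,6,7,8,9,10]=24  [3,4,5,6,7,8,9,10]=3
  size 9 → [2,3,4,5,6,7,8,9,10]=27
  first=0(b) contributes 27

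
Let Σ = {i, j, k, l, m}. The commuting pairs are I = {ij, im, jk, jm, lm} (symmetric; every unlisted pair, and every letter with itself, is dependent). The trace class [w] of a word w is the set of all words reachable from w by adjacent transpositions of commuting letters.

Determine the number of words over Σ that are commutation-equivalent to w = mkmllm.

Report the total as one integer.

drop 0:m onto floor
drop 1:k onto {0:m}
drop 2:m onto {1:k}
drop 3:l onto {1:k}
drop 4:l onto {3:l}
drop 5:m onto {2:m}
ground layer = {0:m}
drop-orders for the pieces not yet dropped (sum over which currently-grounded one goes next):
  1 to go: {4} 1  {5} 1
  2 to go: {2,5} 1  {3,4} 1  {4,5} 2
  3 to go: {2,4,5} 3  {3,4,5} 3
  4 to go: {2,3,4,5} 6
  if 0:m drops first: 6 orders

6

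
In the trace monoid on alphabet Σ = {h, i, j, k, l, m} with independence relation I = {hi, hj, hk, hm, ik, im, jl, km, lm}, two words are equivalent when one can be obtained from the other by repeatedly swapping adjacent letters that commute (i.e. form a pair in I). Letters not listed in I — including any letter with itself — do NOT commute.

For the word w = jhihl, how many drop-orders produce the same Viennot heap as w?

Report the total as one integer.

piece 0:j — minimal
piece 1:h — minimal
piece 2:i rests on {0:j}
piece 3:h rests on {1:h}
piece 4:l rests on {2:i, 3:h}
minimal pieces: {0:j, 1:h}
ways to finish when only these pieces remain (= sum over removing one remaining piece with nothing left below it):
  1 left: {4}→1
  2 left: {2,4}→1  {3,4}→1
  3 left: {0,2,4}→1  {1,3,4}→1  {2,3,4}→2
  placing 0:j first → 3 extensions
  placing 1:h first → 3 extensions
total linear extensions = 6

6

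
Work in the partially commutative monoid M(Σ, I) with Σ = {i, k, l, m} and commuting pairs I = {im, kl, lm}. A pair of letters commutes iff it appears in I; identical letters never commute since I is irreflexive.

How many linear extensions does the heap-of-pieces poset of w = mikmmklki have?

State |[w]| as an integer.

13

0(m) covers ∅
1(i) covers ∅
2(k) covers 0:m, 1:i
3(m) covers 2:k
4(m) covers 3:m
5(k) covers 4:m
6(l) covers 1:i
7(k) covers 5:k
8(i) covers 6:l, 7:k
floor of heap: 0:m, 1:i
completions by unplaced set U, small U first (add the entries for U minus each lowest piece of U):
  |U|=1: {8}:1
  |U|=2: {6,8}:1  {7,8}:1
  |U|=3: {5,7,8}:1  {6,7,8}:2
  |U|=4: {4,5,7,8}:1  {5,6,7,8}:3
  |U|=5: {3,4,5,7,8}:1  {4,5,6,7,8}:4
  |U|=6: {2,3,4,5,7,8}:1  {3,4,5,6,7,8}:5
  |U|=7: {0,2,3,4,5,7,8}:1  {2,3,4,5,6,7,8}:6
  start at 0(m): 6
  start at 1(i): 7
sum over floor = 13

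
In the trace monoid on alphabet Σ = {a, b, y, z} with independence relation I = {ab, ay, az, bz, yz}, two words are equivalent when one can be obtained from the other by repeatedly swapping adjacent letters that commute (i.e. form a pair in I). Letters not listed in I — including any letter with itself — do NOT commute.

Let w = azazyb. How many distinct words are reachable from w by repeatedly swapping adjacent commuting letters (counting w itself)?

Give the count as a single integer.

drop 0:a onto floor
drop 1:z onto floor
drop 2:a onto {0:a}
drop 3:z onto {1:z}
drop 4:y onto floor
drop 5:b onto {4:y}
ground layer = {0:a, 1:z, 4:y}
drop-orders for the pieces not yet dropped (sum over which currently-grounded one goes next):
  1 to go: {2} 1  {3} 1  {5} 1
  2 to go: {0,2} 1  {1,3} 1  {2,3} 2  {2,5} 2  {3,5} 2  {4,5} 1
  3 to go: {0,2,3} 3  {0,2,5} 3  {1,2,3} 3  {1,3,5} 3  {2,3,5} 6  {2,4,5} 3  {3,4,5} 3
  4 to go: {0,1,2,3} 6  {0,2,3,5} 12  {0,2,4,5} 6  {1,2,3,5} 12  {1,3,4,5} 6  {2,3,4,5} 12
  if 0:a drops first: 30 orders
  if 1:z drops first: 30 orders
  if 4:y drops first: 30 orders
heap linearizations: 90

90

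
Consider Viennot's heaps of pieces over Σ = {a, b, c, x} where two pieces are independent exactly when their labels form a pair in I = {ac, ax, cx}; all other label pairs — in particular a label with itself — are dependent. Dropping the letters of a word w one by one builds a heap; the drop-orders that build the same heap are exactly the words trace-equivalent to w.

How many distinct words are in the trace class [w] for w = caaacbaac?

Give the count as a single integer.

#0=c has no predecessor
#1=a has no predecessor
#2=a depends on [1:a]
#3=a depends on [2:a]
#4=c depends on [0:c]
#5=b depends on [3:a, 4:c]
#6=a depends on [5:b]
#7=a depends on [6:a]
#8=c depends on [5:b]
sources: [0:c, 1:a]
N(rest) = Σ N(rest − s) over sources s of rest; N(one piece) = 1:
  size 1 → [7]=1  [8]=1
  size 2 → [6,7]=1  [7,8]=2
  size 3 → [6,7,8]=3
  size 4 → [5,6,7,8]=3
  size 5 → [3,5,6,7,8]=3  [4,5,6,7,8]=3
  size 6 → [0,4,5,6,7,8]=3  [2,3,5,6,7,8]=3  [3,4,5,6,7,8]=6
  size 7 → [0,3,4,5,6,7,8]=9  [1,2,3,5,6,7,8]=3  [2,3,4,5,6,7,8]=9
  first=0(c) contributes 12
  first=1(a) contributes 18
|[w]| = 30

30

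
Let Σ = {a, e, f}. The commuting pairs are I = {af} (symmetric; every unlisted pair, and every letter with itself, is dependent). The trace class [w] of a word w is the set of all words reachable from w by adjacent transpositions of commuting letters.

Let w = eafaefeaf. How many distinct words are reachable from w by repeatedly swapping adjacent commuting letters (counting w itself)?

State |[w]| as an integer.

drop 0:e onto floor
drop 1:a onto {0:e}
drop 2:f onto {0:e}
drop 3:a onto {1:a}
drop 4:e onto {2:f, 3:a}
drop 5:f onto {4:e}
drop 6:e onto {5:f}
drop 7:a onto {6:e}
drop 8:f onto {6:e}
ground layer = {0:e}
drop-orders for the pieces not yet dropped (sum over which currently-grounded one goes next):
  1 to go: {7} 1  {8} 1
  2 to go: {7,8} 2
  3 to go: {6,7,8} 2
  4 to go: {5,6,7,8} 2
  5 to go: {4,5,6,7,8} 2
  6 to go: {2,4,5,6,7,8} 2  {3,4,5,6,7,8} 2
  7 to go: {1,3,4,5,6,7,8} 2  {2,3,4,5,6,7,8} 4
  if 0:e drops first: 6 orders

6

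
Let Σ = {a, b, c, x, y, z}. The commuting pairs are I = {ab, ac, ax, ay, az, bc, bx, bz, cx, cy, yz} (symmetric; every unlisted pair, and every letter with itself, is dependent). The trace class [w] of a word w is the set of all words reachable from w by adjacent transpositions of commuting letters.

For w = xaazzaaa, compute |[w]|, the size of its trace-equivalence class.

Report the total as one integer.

0(x) covers ∅
1(a) covers ∅
2(a) covers 1:a
3(z) covers 0:x
4(z) covers 3:z
5(a) covers 2:a
6(a) covers 5:a
7(a) covers 6:a
floor of heap: 0:x, 1:a
completions by unplaced set U, small U first (add the entries for U minus each lowest piece of U):
  |U|=1: {4}:1  {7}:1
  |U|=2: {3,4}:1  {4,7}:2  {6,7}:1
  |U|=3: {0,3,4}:1  {3,4,7}:3  {4,6,7}:3  {5,6,7}:1
  |U|=4: {0,3,4,7}:4  {2,5,6,7}:1  {3,4,6,7}:6  {4,5,6,7}:4
  |U|=5: {0,3,4,6,7}:10  {1,2,5,6,7}:1  {2,4,5,6,7}:5  {3,4,5,6,7}:10
  |U|=6: {0,3,4,5,6,7}:20  {1,2,4,5,6,7}:6  {2,3,4,5,6,7}:15
  start at 0(x): 21
  start at 1(a): 35
sum over floor = 56

56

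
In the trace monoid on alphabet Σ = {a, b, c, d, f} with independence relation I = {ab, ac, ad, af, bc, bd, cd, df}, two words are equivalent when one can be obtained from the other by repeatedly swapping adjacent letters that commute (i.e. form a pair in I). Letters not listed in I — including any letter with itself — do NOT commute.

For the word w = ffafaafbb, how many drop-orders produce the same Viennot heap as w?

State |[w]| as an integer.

piece 0:f — minimal
piece 1:f rests on {0:f}
piece 2:a — minimal
piece 3:f rests on {1:f}
piece 4:a rests on {2:a}
piece 5:a rests on {4:a}
piece 6:f rests on {3:f}
piece 7:b rests on {6:f}
piece 8:b rests on {7:b}
minimal pieces: {0:f, 2:a}
ways to finish when only these pieces remain (= sum over removing one remaining piece with nothing left below it):
  1 left: {5}→1  {8}→1
  2 left: {4,5}→1  {5,8}→2  {7,8}→1
  3 left: {2,4,5}→1  {4,5,8}→3  {5,7,8}→3  {6,7,8}→1
  4 left: {2,4,5,8}→4  {3,6,7,8}→1  {4,5,7,8}→6  {5,6,7,8}→4
  5 left: {1,3,6,7,8}→1  {2,4,5,7,8}→10  {3,5,6,7,8}→5  {4,5,6,7,8}→10
  6 left: {0,1,3,6,7,8}→1  {1,3,5,6,7,8}→6  {2,4,5,6,7,8}→20  {3,4,5,6,7,8}→15
  7 left: {0,1,3,5,6,7,8}→7  {1,3,4,5,6,7,8}→21  {2,3,4,5,6,7,8}→35
  placing 0:f first → 56 extensions
  placing 2:a first → 28 extensions
total linear extensions = 84

84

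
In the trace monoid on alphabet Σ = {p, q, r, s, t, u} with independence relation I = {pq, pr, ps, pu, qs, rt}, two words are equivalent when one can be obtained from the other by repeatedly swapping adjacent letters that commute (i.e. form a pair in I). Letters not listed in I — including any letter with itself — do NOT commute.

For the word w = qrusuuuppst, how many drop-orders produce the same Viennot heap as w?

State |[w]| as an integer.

piece 0:q — minimal
piece 1:r rests on {0:q}
piece 2:u rests on {1:r}
piece 3:s rests on {2:u}
piece 4:u rests on {3:s}
piece 5:u rests on {4:u}
piece 6:u rests on {5:u}
piece 7:p — minimal
piece 8:p rests on {7:p}
piece 9:s rests on {6:u}
piece 10:t rests on {8:p, 9:s}
minimal pieces: {0:q, 7:p}
ways to finish when only these pieces remain (= sum over removing one remaining piece with nothing left below it):
  1 left: {10}→1
  2 left: {8,10}→1  {9,10}→1
  3 left: {6,9,10}→1  {7,8,10}→1  {8,9,10}→2
  4 left: {5,6,9,10}→1  {6,8,9,10}→3  {7,8,9,10}→3
  5 left: {4,5,6,9,10}→1  {5,6,8,9,10}→4  {6,7,8,9,10}→6
  6 left: {3,4,5,6,9,10}→1  {4,5,6,8,9,10}→5  {5,6,7,8,9,10}→10
  7 left: {2,3,4,5,6,9,10}→1  {3,4,5,6,8,9,10}→6  {4,5,6,7,8,9,10}→15
  8 left: {1,2,3,4,5,6,9,10}→1  {2,3,4,5,6,8,9,10}→7  {3,4,5,6,7,8,9,10}→21
  9 left: {0,1,2,3,4,5,6,9,10}→1  {1,2,3,4,5,6,8,9,10}→8  {2,3,4,5,6,7,8,9,10}→28
  placing 0:q first → 36 extensions
  placing 7:p first → 9 extensions
total linear extensions = 45

45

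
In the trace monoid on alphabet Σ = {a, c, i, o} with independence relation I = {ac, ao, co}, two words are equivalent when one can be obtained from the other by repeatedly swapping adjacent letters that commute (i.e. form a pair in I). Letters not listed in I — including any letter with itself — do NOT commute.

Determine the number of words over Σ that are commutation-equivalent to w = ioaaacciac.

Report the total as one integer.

drop 0:i onto floor
drop 1:o onto {0:i}
drop 2:a onto {0:i}
drop 3:a onto {2:a}
drop 4:a onto {3:a}
drop 5:c onto {0:i}
drop 6:c onto {5:c}
drop 7:i onto {1:o, 4:a, 6:c}
drop 8:a onto {7:i}
drop 9:c onto {7:i}
ground layer = {0:i}
drop-orders for the pieces not yet dropped (sum over which currently-grounded one goes next):
  1 to go: {8} 1  {9} 1
  2 to go: {8,9} 2
  3 to go: {7,8,9} 2
  4 to go: {1,7,8,9} 2  {4,7,8,9} 2  {6,7,8,9} 2
  5 to go: {1,4,7,8,9} 4  {1,6,7,8,9} 4  {3,4,7,8,9} 2  {4,6,7,8,9} 4  {5,6,7,8,9} 2
  6 to go: {1,3,4,7,8,9} 6  {1,4,6,7,8,9} 12  {1,5,6,7,8,9} 6  {2,3,4,7,8,9} 2  {3,4,6,7,8,9} 6  {4,5,6,7,8,9} 6
  7 to go: {1,2,3,4,7,8,9} 8  {1,3,4,6,7,8,9} 24  {1,4,5,6,7,8,9} 24  {2,3,4,6,7,8,9} 8  {3,4,5,6,7,8,9} 12
  8 to go: {1,2,3,4,6,7,8,9} 40  {1,3,4,5,6,7,8,9} 60  {2,3,4,5,6,7,8,9} 20
  if 0:i drops first: 120 orders

120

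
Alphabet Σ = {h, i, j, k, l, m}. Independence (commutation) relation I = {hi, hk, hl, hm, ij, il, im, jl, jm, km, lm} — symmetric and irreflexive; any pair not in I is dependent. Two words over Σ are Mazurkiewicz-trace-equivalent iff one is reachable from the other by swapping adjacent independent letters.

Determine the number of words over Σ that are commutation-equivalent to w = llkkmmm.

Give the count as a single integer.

drop 0:l onto floor
drop 1:l onto {0:l}
drop 2:k onto {1:l}
drop 3:k onto {2:k}
drop 4:m onto floor
drop 5:m onto {4:m}
drop 6:m onto {5:m}
ground layer = {0:l, 4:m}
drop-orders for the pieces not yet dropped (sum over which currently-grounded one goes next):
  1 to go: {3} 1  {6} 1
  2 to go: {2,3} 1  {3,6} 2  {5,6} 1
  3 to go: {1,2,3} 1  {2,3,6} 3  {3,5,6} 3  {4,5,6} 1
  4 to go: {0,1,2,3} 1  {1,2,3,6} 4  {2,3,5,6} 6  {3,4,5,6} 4
  5 to go: {0,1,2,3,6} 5  {1,2,3,5,6} 10  {2,3,4,5,6} 10
  if 0:l drops first: 20 orders
  if 4:m drops first: 15 orders
heap linearizations: 35

35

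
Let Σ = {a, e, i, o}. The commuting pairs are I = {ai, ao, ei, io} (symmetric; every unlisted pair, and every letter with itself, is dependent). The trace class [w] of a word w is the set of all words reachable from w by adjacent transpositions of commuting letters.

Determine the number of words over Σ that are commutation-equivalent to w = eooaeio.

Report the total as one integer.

21

0(e) covers ∅
1(o) covers 0:e
2(o) covers 1:o
3(a) covers 0:e
4(e) covers 2:o, 3:a
5(i) covers ∅
6(o) covers 4:e
floor of heap: 0:e, 5:i
completions by unplaced set U, small U first (add the entries for U minus each lowest piece of U):
  |U|=1: {5}:1  {6}:1
  |U|=2: {4,6}:1  {5,6}:2
  |U|=3: {2,4,6}:1  {3,4,6}:1  {4,5,6}:3
  |U|=4: {1,2,4,6}:1  {2,3,4,6}:2  {2,4,5,6}:4  {3,4,5,6}:4
  |U|=5: {1,2,3,4,6}:3  {1,2,4,5,6}:5  {2,3,4,5,6}:10
  start at 0(e): 18
  start at 5(i): 3
sum over floor = 21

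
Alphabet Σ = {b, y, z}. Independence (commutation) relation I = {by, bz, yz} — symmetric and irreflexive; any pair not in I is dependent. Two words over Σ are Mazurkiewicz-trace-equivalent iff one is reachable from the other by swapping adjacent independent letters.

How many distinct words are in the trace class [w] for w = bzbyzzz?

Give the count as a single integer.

105

drop 0:b onto floor
drop 1:z onto floor
drop 2:b onto {0:b}
drop 3:y onto floor
drop 4:z onto {1:z}
drop 5:z onto {4:z}
drop 6:z onto {5:z}
ground layer = {0:b, 1:z, 3:y}
drop-orders for the pieces not yet dropped (sum over which currently-grounded one goes next):
  1 to go: {2} 1  {3} 1  {6} 1
  2 to go: {0,2} 1  {2,3} 2  {2,6} 2  {3,6} 2  {5,6} 1
  3 to go: {0,2,3} 3  {0,2,6} 3  {2,3,6} 6  {2,5,6} 3  {3,5,6} 3  {4,5,6} 1
  4 to go: {0,2,3,6} 12  {0,2,5,6} 6  {1,4,5,6} 1  {2,3,5,6} 12  {2,4,5,6} 4  {3,4,5,6} 4
  5 to go: {0,2,3,5,6} 30  {0,2,4,5,6} 10  {1,2,4,5,6} 5  {1,3,4,5,6} 5  {2,3,4,5,6} 20
  if 0:b drops first: 30 orders
  if 1:z drops first: 60 orders
  if 3:y drops first: 15 orders
heap linearizations: 105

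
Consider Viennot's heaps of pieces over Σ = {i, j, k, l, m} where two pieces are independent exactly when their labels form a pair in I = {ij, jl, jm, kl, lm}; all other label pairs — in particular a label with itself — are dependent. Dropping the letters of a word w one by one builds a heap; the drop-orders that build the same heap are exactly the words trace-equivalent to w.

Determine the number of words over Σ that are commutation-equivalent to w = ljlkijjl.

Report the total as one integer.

53

drop 0:l onto floor
drop 1:j onto floor
drop 2:l onto {0:l}
drop 3:k onto {1:j}
drop 4:i onto {2:l, 3:k}
drop 5:j onto {3:k}
drop 6:j onto {5:j}
drop 7:l onto {4:i}
ground layer = {0:l, 1:j}
drop-orders for the pieces not yet dropped (sum over which currently-grounded one goes next):
  1 to go: {6} 1  {7} 1
  2 to go: {4,7} 1  {5,6} 1  {6,7} 2
  3 to go: {2,4,7} 1  {4,6,7} 3  {5,6,7} 3
  4 to go: {0,2,4,7} 1  {2,4,6,7} 4  {4,5,6,7} 6
  5 to go: {0,2,4,6,7} 5  {2,4,5,6,7} 10  {3,4,5,6,7} 6
  6 to go: {0,2,4,5,6,7} 15  {1,3,4,5,6,7} 6  {2,3,4,5,6,7} 16
  if 0:l drops first: 22 orders
  if 1:j drops first: 31 orders
heap linearizations: 53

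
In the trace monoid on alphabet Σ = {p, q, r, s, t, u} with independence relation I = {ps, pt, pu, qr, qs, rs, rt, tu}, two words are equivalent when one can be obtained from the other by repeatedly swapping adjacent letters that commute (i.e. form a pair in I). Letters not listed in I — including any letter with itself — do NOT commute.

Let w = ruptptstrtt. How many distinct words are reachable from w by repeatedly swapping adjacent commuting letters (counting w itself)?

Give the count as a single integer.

563

piece 0:r — minimal
piece 1:u rests on {0:r}
piece 2:p rests on {0:r}
piece 3:t — minimal
piece 4:p rests on {2:p}
piece 5:t rests on {3:t}
piece 6:s rests on {1:u, 5:t}
piece 7:t rests on {6:s}
piece 8:r rests on {1:u, 4:p}
piece 9:t rests on {7:t}
piece 10:t rests on {9:t}
minimal pieces: {0:r, 3:t}
ways to finish when only these pieces remain (= sum over removing one remaining piece with nothing left below it):
  1 left: {8}→1  {10}→1
  2 left: {4,8}→1  {8,10}→2  {9,10}→1
  3 left: {2,4,8}→1  {4,8,10}→3  {7,9,10}→1  {8,9,10}→3
  4 left: {2,4,8,10}→4  {4,8,9,10}→6  {6,7,9,10}→1  {7,8,9,10}→4
  5 left: {2,4,8,9,10}→10  {4,7,8,9,10}→10  {5,6,7,9,10}→1  {6,7,8,9,10}→5
  6 left: {1,6,7,8,9,10}→5  {2,4,7,8,9,10}→20  {3,5,6,7,9,10}→1  {4,6,7,8,9,10}→15  {5,6,7,8,9,10}→6
  7 left: {1,4,6,7,8,9,10}→20  {1,5,6,7,8,9,10}→11  {2,4,6,7,8,9,10}→35  {3,5,6,7,8,9,10}→7  {4,5,6,7,8,9,10}→21
  8 left: {1,2,4,6,7,8,9,10}→55  {1,3,5,6,7,8,9,10}→18  {1,4,5,6,7,8,9,10}→52  {2,4,5,6,7,8,9,10}→56  {3,4,5,6,7,8,9,10}→28
  9 left: {0,1,2,4,6,7,8,9,10}→55  {1,2,4,5,6,7,8,9,10}→163  {1,3,4,5,6,7,8,9,10}→98  {2,3,4,5,6,7,8,9,10}→84
  placing 0:r first → 345 extensions
  placing 3:t first → 218 extensions
total linear extensions = 563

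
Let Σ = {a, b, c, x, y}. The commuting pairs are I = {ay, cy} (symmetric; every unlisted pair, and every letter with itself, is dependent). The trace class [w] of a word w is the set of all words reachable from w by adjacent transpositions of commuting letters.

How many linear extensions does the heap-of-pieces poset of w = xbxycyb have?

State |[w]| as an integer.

3

0(x) covers ∅
1(b) covers 0:x
2(x) covers 1:b
3(y) covers 2:x
4(c) covers 2:x
5(y) covers 3:y
6(b) covers 4:c, 5:y
floor of heap: 0:x
completions by unplaced set U, small U first (add the entries for U minus each lowest piece of U):
  |U|=1: {6}:1
  |U|=2: {4,6}:1  {5,6}:1
  |U|=3: {3,5,6}:1  {4,5,6}:2
  |U|=4: {3,4,5,6}:3
  |U|=5: {2,3,4,5,6}:3
  start at 0(x): 3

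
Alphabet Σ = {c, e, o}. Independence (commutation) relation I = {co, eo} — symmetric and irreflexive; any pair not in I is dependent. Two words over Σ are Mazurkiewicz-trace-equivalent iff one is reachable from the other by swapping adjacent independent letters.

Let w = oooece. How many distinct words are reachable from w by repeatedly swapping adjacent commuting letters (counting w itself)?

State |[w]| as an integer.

20

#0=o has no predecessor
#1=o depends on [0:o]
#2=o depends on [1:o]
#3=e has no predecessor
#4=c depends on [3:e]
#5=e depends on [4:c]
sources: [0:o, 3:e]
N(rest) = Σ N(rest − s) over sources s of rest; N(one piece) = 1:
  size 1 → [2]=1  [5]=1
  size 2 → [1,2]=1  [2,5]=2  [4,5]=1
  size 3 → [0,1,2]=1  [1,2,5]=3  [2,4,5]=3  [3,4,5]=1
  size 4 → [0,1,2,5]=4  [1,2,4,5]=6  [2,3,4,5]=4
  first=0(o) contributes 10
  first=3(e) contributes 10
|[w]| = 20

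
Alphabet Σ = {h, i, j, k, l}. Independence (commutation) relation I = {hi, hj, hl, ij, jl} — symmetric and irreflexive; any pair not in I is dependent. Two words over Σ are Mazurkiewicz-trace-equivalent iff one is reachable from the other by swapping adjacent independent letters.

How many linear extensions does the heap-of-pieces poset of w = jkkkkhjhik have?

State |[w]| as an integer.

drop 0:j onto floor
drop 1:k onto {0:j}
drop 2:k onto {1:k}
drop 3:k onto {2:k}
drop 4:k onto {3:k}
drop 5:h onto {4:k}
drop 6:j onto {4:k}
drop 7:h onto {5:h}
drop 8:i onto {4:k}
drop 9:k onto {6:j, 7:h, 8:i}
ground layer = {0:j}
drop-orders for the pieces not yet dropped (sum over which currently-grounded one goes next):
  1 to go: {9} 1
  2 to go: {6,9} 1  {7,9} 1  {8,9} 1
  3 to go: {5,7,9} 1  {6,7,9} 2  {6,8,9} 2  {7,8,9} 2
  4 to go: {5,6,7,9} 3  {5,7,8,9} 3  {6,7,8,9} 6
  5 to go: {5,6,7,8,9} 12
  6 to go: {4,5,6,7,8,9} 12
  7 to go: {3,4,5,6,7,8,9} 12
  8 to go: {2,3,4,5,6,7,8,9} 12
  if 0:j drops first: 12 orders

12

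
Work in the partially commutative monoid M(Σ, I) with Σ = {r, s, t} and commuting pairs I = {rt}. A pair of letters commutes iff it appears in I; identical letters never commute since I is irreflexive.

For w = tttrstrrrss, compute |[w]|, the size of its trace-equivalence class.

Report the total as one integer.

16

#0=t has no predecessor
#1=t depends on [0:t]
#2=t depends on [1:t]
#3=r has no predecessor
#4=s depends on [2:t, 3:r]
#5=t depends on [4:s]
#6=r depends on [4:s]
#7=r depends on [6:r]
#8=r depends on [7:r]
#9=s depends on [5:t, 8:r]
#10=s depends on [9:s]
sources: [0:t, 3:r]
N(rest) = Σ N(rest − s) over sources s of rest; N(one piece) = 1:
  size 1 → [10]=1
  size 2 → [9,10]=1
  size 3 → [5,9,10]=1  [8,9,10]=1
  size 4 → [5,8,9,10]=2  [7,8,9,10]=1
  size 5 → [5,7,8,9,10]=3  [6,7,8,9,10]=1
  size 6 → [5,6,7,8,9,10]=4
  size 7 → [4,5,6,7,8,9,10]=4
  size 8 → [2,4,5,6,7,8,9,10]=4  [3,4,5,6,7,8,9,10]=4
  size 9 → [1,2,4,5,6,7,8,9,10]=4  [2,3,4,5,6,7,8,9,10]=8
  first=0(t) contributes 12
  first=3(r) contributes 4
|[w]| = 16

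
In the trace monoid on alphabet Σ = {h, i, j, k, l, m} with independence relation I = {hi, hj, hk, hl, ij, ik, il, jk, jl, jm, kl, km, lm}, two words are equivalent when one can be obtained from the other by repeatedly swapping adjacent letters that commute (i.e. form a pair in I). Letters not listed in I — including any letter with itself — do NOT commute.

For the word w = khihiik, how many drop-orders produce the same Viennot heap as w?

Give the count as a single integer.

210

piece 0:k — minimal
piece 1:h — minimal
piece 2:i — minimal
piece 3:h rests on {1:h}
piece 4:i rests on {2:i}
piece 5:i rests on {4:i}
piece 6:k rests on {0:k}
minimal pieces: {0:k, 1:h, 2:i}
ways to finish when only these pieces remain (= sum over removing one remaining piece with nothing left below it):
  1 left: {3}→1  {5}→1  {6}→1
  2 left: {0,6}→1  {1,3}→1  {3,5}→2  {3,6}→2  {4,5}→1  {5,6}→2
  3 left: {0,3,6}→3  {0,5,6}→3  {1,3,5}→3  {1,3,6}→3  {2,4,5}→1  {3,4,5}→3  {3,5,6}→6  {4,5,6}→3
  4 left: {0,1,3,6}→6  {0,3,5,6}→12  {0,4,5,6}→6  {1,3,4,5}→6  {1,3,5,6}→12  {2,3,4,5}→4  {2,4,5,6}→4  {3,4,5,6}→12
  5 left: {0,1,3,5,6}→30  {0,2,4,5,6}→10  {0,3,4,5,6}→30  {1,2,3,4,5}→10  {1,3,4,5,6}→30  {2,3,4,5,6}→20
  placing 0:k first → 60 extensions
  placing 1:h first → 60 extensions
  placing 2:i first → 90 extensions
total linear extensions = 210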